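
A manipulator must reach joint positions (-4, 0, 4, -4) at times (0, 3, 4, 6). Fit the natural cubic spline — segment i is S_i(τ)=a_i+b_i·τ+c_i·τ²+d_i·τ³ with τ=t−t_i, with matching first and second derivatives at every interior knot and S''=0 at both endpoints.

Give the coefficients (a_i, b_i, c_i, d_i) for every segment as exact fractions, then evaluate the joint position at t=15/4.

Δ: Δ0=4/3, Δ1=4, Δ2=-4
row 1: diag=8, rhs=16; c'=1/8, d'=2
row 2: denom=6−1·1/8=47/8; d'=(-48−1·2)/(47/8)=-400/47
back: M2=-400/47
back: M1=2−1/8·-400/47=144/47
M: M0=0, M1=144/47, M2=-400/47, M3=0
seg 0: a=-4, c=M0/2=0, d=(M1−M0)/(6·3)=8/47, b=Δ0−h0·(2M0+M1)/6=-28/141
seg 1: a=0, c=M1/2=72/47, d=(M2−M1)/(6·1)=-272/141, b=Δ1−h1·(2M1+M2)/6=620/141
seg 2: a=4, c=M2/2=-200/47, d=(M3−M2)/(6·2)=100/141, b=Δ2−h2·(2M2+M3)/6=236/141
t_q=15/4 → seg 1, τ=3/4; S=0+620/141·τ+72/47·τ²+-272/141·τ³=629/188

  seg 0: a=-4 b=-28/141 c=0 d=8/47
  seg 1: a=0 b=620/141 c=72/47 d=-272/141
  seg 2: a=4 b=236/141 c=-200/47 d=100/141
S(15/4) = 629/188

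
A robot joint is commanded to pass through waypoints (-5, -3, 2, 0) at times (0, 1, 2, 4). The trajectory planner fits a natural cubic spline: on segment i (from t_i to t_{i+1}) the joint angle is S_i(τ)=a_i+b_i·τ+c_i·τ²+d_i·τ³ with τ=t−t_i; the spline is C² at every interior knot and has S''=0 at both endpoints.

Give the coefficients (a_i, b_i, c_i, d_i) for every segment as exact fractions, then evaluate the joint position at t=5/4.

Δ: Δ0=2, Δ1=5, Δ2=-1
row 1: diag=4, rhs=18; c'=1/4, d'=9/2
row 2: denom=6−1·1/4=23/4; d'=(-36−1·9/2)/(23/4)=-162/23
back: M2=-162/23
back: M1=9/2−1/4·-162/23=144/23
M: M0=0, M1=144/23, M2=-162/23, M3=0
seg 0: a=-5, c=M0/2=0, d=(M1−M0)/(6·1)=24/23, b=Δ0−h0·(2M0+M1)/6=22/23
seg 1: a=-3, c=M1/2=72/23, d=(M2−M1)/(6·1)=-51/23, b=Δ1−h1·(2M1+M2)/6=94/23
seg 2: a=2, c=M2/2=-81/23, d=(M3−M2)/(6·2)=27/46, b=Δ2−h2·(2M2+M3)/6=85/23
t_q=5/4 → seg 1, τ=1/4; S=-3+94/23·τ+72/23·τ²+-51/23·τ³=-2675/1472

  seg 0: a=-5 b=22/23 c=0 d=24/23
  seg 1: a=-3 b=94/23 c=72/23 d=-51/23
  seg 2: a=2 b=85/23 c=-81/23 d=27/46
S(5/4) = -2675/1472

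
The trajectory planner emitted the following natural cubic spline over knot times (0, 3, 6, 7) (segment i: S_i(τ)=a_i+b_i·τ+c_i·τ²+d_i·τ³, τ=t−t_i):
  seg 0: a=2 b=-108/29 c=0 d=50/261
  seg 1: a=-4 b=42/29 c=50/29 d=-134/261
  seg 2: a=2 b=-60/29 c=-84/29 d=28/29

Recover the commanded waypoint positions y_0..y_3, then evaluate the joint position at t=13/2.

y_0=2 y_1=-4 y_2=2 y_3=-2
S(13/2) = 21/58

y_0 = S_0(0) = a_0 = 2
y_1 = S_1(0) = a_1 = -4
y_2 = S_2(0) = a_2 = 2
y_3 = S_2(1) = -2
t_q=13/2 is in segment 2 (τ=1/2); S_2(τ)=21/58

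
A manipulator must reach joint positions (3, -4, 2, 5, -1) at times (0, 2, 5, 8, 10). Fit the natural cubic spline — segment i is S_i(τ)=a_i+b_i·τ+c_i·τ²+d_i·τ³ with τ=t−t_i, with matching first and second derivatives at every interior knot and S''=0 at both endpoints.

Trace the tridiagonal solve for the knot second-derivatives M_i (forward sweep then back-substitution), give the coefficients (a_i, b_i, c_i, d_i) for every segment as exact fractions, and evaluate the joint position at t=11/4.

Δ: Δ0=-7/2, Δ1=2, Δ2=1, Δ3=-3
row 1: diag=10, rhs=33; c'=3/10, d'=33/10
row 2: denom=12−3·3/10=111/10; d'=(-6−3·33/10)/(111/10)=-53/37
row 3: denom=10−3·10/37=340/37; d'=(-24−3·-53/37)/(340/37)=-729/340
back: M3=-729/340
back: M2=-53/37−10/37·-729/340=-29/34
back: M1=33/10−3/10·-29/34=1209/340
M: M0=0, M1=1209/340, M2=-29/34, M3=-729/340, M4=0
seg 0: a=3, c=M0/2=0, d=(M1−M0)/(6·2)=403/1360, b=Δ0−h0·(2M0+M1)/6=-1593/340
seg 1: a=-4, c=M1/2=1209/680, d=(M2−M1)/(6·3)=-1499/6120, b=Δ1−h1·(2M1+M2)/6=-96/85
seg 2: a=2, c=M2/2=-29/68, d=(M3−M2)/(6·3)=-439/6120, b=Δ2−h2·(2M2+M3)/6=117/40
seg 3: a=5, c=M3/2=-729/680, d=(M4−M3)/(6·2)=243/1360, b=Δ3−h3·(2M3+M4)/6=-267/170
t_q=11/4 → seg 1, τ=3/4; S=-4+-96/85·τ+1209/680·τ²+-1499/6120·τ³=-171917/43520

  seg 0: a=3 b=-1593/340 c=0 d=403/1360
  seg 1: a=-4 b=-96/85 c=1209/680 d=-1499/6120
  seg 2: a=2 b=117/40 c=-29/68 d=-439/6120
  seg 3: a=5 b=-267/170 c=-729/680 d=243/1360
S(11/4) = -171917/43520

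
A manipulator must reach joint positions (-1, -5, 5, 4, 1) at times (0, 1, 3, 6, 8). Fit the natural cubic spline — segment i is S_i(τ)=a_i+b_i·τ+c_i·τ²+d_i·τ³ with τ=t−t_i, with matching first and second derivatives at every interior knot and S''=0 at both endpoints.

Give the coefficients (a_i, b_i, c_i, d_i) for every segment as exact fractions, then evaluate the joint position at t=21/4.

  seg 0: a=-1 b=-4414/759 c=0 d=1378/759
  seg 1: a=-5 b=-280/759 c=1378/253 d=-4193/3036
  seg 2: a=5 b=3677/759 c=-1437/506 d=1691/4554
  seg 3: a=4 b=-3293/1518 c=127/253 d=-127/1518
S(21/4) = 186295/32384

Δ: Δ0=-4, Δ1=5, Δ2=-1/3, Δ3=-3/2
row 1: diag=6, rhs=54; c'=1/3, d'=9
row 2: denom=10−2·1/3=28/3; d'=(-32−2·9)/(28/3)=-75/14
row 3: denom=10−3·9/28=253/28; d'=(-7−3·-75/14)/(253/28)=254/253
back: M3=254/253
back: M2=-75/14−9/28·254/253=-1437/253
back: M1=9−1/3·-1437/253=2756/253
M: M0=0, M1=2756/253, M2=-1437/253, M3=254/253, M4=0
seg 0: a=-1, c=M0/2=0, d=(M1−M0)/(6·1)=1378/759, b=Δ0−h0·(2M0+M1)/6=-4414/759
seg 1: a=-5, c=M1/2=1378/253, d=(M2−M1)/(6·2)=-4193/3036, b=Δ1−h1·(2M1+M2)/6=-280/759
seg 2: a=5, c=M2/2=-1437/506, d=(M3−M2)/(6·3)=1691/4554, b=Δ2−h2·(2M2+M3)/6=3677/759
seg 3: a=4, c=M3/2=127/253, d=(M4−M3)/(6·2)=-127/1518, b=Δ3−h3·(2M3+M4)/6=-3293/1518
t_q=21/4 → seg 2, τ=9/4; S=5+3677/759·τ+-1437/506·τ²+1691/4554·τ³=186295/32384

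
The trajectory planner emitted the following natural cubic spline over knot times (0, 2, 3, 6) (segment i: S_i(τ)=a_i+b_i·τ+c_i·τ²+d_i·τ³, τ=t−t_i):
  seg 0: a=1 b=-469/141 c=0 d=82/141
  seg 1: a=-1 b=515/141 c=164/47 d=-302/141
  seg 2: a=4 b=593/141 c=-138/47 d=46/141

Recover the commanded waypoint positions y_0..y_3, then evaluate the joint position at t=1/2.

y_0 = S_0(0) = a_0 = 1
y_1 = S_1(0) = a_1 = -1
y_2 = S_2(0) = a_2 = 4
y_3 = S_2(3) = -1
t_q=1/2 is in segment 0 (τ=1/2); S_0(τ)=-111/188

y_0=1 y_1=-1 y_2=4 y_3=-1
S(1/2) = -111/188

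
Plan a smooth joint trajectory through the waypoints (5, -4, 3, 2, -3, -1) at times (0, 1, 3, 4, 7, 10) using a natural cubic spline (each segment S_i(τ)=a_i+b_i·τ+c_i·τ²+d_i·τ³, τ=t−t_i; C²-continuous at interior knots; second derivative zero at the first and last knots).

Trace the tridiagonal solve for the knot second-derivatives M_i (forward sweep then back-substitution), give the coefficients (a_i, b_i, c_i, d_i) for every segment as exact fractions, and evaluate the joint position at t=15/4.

  seg 0: a=5 b=-1314/113 c=0 d=297/113
  seg 1: a=-4 b=-423/113 c=891/113 d=-1927/904
  seg 2: a=3 b=501/226 c=-2217/452 d=763/452
  seg 3: a=2 b=-1143/452 c=18/113 d=521/12204
  seg 4: a=-3 b=-95/226 c=737/1356 d=-737/12204
S(15/4) = 75669/28928

Δ: Δ0=-9, Δ1=7/2, Δ2=-1, Δ3=-5/3, Δ4=2/3
row 1: diag=6, rhs=75; c'=1/3, d'=25/2
row 2: denom=6−2·1/3=16/3; d'=(-27−2·25/2)/(16/3)=-39/4
row 3: denom=8−1·3/16=125/16; d'=(-4−1·-39/4)/(125/16)=92/125
row 4: denom=12−3·48/125=1356/125; d'=(14−3·92/125)/(1356/125)=737/678
back: M4=737/678
back: M3=92/125−48/125·737/678=36/113
back: M2=-39/4−3/16·36/113=-2217/226
back: M1=25/2−1/3·-2217/226=1782/113
M: M0=0, M1=1782/113, M2=-2217/226, M3=36/113, M4=737/678, M5=0
seg 0: a=5, c=M0/2=0, d=(M1−M0)/(6·1)=297/113, b=Δ0−h0·(2M0+M1)/6=-1314/113
seg 1: a=-4, c=M1/2=891/113, d=(M2−M1)/(6·2)=-1927/904, b=Δ1−h1·(2M1+M2)/6=-423/113
seg 2: a=3, c=M2/2=-2217/452, d=(M3−M2)/(6·1)=763/452, b=Δ2−h2·(2M2+M3)/6=501/226
seg 3: a=2, c=M3/2=18/113, d=(M4−M3)/(6·3)=521/12204, b=Δ3−h3·(2M3+M4)/6=-1143/452
seg 4: a=-3, c=M4/2=737/1356, d=(M5−M4)/(6·3)=-737/12204, b=Δ4−h4·(2M4+M5)/6=-95/226
t_q=15/4 → seg 2, τ=3/4; S=3+501/226·τ+-2217/452·τ²+763/452·τ³=75669/28928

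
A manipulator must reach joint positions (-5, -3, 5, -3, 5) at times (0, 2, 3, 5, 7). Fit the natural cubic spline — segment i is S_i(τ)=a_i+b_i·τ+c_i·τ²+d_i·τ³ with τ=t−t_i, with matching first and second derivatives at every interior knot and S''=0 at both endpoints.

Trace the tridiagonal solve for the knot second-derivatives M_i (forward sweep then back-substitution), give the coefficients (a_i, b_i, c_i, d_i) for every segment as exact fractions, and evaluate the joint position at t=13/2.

Δ: Δ0=1, Δ1=8, Δ2=-4, Δ3=4
row 1: diag=6, rhs=42; c'=1/6, d'=7
row 2: denom=6−1·1/6=35/6; d'=(-72−1·7)/(35/6)=-474/35
row 3: denom=8−2·12/35=256/35; d'=(48−2·-474/35)/(256/35)=657/64
back: M3=657/64
back: M2=-474/35−12/35·657/64=-273/16
back: M1=7−1/6·-273/16=315/32
M: M0=0, M1=315/32, M2=-273/16, M3=657/64, M4=0
seg 0: a=-5, c=M0/2=0, d=(M1−M0)/(6·2)=105/128, b=Δ0−h0·(2M0+M1)/6=-73/32
seg 1: a=-3, c=M1/2=315/64, d=(M2−M1)/(6·1)=-287/64, b=Δ1−h1·(2M1+M2)/6=121/16
seg 2: a=5, c=M2/2=-273/32, d=(M3−M2)/(6·2)=583/256, b=Δ2−h2·(2M2+M3)/6=253/64
seg 3: a=-3, c=M3/2=657/128, d=(M4−M3)/(6·2)=-219/256, b=Δ3−h3·(2M3+M4)/6=-91/32
t_q=13/2 → seg 3, τ=3/2; S=-3+-91/32·τ+657/128·τ²+-219/256·τ³=2859/2048

  seg 0: a=-5 b=-73/32 c=0 d=105/128
  seg 1: a=-3 b=121/16 c=315/64 d=-287/64
  seg 2: a=5 b=253/64 c=-273/32 d=583/256
  seg 3: a=-3 b=-91/32 c=657/128 d=-219/256
S(13/2) = 2859/2048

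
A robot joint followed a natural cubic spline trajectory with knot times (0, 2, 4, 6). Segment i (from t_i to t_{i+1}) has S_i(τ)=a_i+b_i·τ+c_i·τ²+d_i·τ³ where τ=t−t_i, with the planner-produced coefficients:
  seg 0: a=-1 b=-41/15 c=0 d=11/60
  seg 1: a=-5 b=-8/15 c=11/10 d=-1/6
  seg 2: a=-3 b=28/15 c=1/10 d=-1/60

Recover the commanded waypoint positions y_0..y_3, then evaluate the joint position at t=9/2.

y_0 = S_0(0) = a_0 = -1
y_1 = S_1(0) = a_1 = -5
y_2 = S_2(0) = a_2 = -3
y_3 = S_2(2) = 1
t_q=9/2 is in segment 2 (τ=1/2); S_2(τ)=-327/160

y_0=-1 y_1=-5 y_2=-3 y_3=1
S(9/2) = -327/160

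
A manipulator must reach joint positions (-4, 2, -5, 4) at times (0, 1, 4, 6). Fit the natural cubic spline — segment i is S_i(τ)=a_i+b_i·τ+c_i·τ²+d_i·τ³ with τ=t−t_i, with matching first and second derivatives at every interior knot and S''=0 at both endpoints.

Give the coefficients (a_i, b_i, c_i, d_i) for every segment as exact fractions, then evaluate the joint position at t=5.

  seg 0: a=-4 b=3179/426 c=0 d=-623/426
  seg 1: a=2 b=655/213 c=-623/142 d=367/426
  seg 2: a=-5 b=5/426 c=239/71 d=-239/426
S(5) = -155/71

Δ: Δ0=6, Δ1=-7/3, Δ2=9/2
row 1: diag=8, rhs=-50; c'=3/8, d'=-25/4
row 2: denom=10−3·3/8=71/8; d'=(41−3·-25/4)/(71/8)=478/71
back: M2=478/71
back: M1=-25/4−3/8·478/71=-623/71
M: M0=0, M1=-623/71, M2=478/71, M3=0
seg 0: a=-4, c=M0/2=0, d=(M1−M0)/(6·1)=-623/426, b=Δ0−h0·(2M0+M1)/6=3179/426
seg 1: a=2, c=M1/2=-623/142, d=(M2−M1)/(6·3)=367/426, b=Δ1−h1·(2M1+M2)/6=655/213
seg 2: a=-5, c=M2/2=239/71, d=(M3−M2)/(6·2)=-239/426, b=Δ2−h2·(2M2+M3)/6=5/426
t_q=5 → seg 2, τ=1; S=-5+5/426·τ+239/71·τ²+-239/426·τ³=-155/71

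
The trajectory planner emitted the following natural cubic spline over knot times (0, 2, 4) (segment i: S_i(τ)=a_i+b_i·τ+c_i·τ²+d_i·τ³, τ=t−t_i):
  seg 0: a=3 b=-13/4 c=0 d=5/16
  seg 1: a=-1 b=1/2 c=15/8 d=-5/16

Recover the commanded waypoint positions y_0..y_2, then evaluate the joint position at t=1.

y_0=3 y_1=-1 y_2=5
S(1) = 1/16

y_0 = S_0(0) = a_0 = 3
y_1 = S_1(0) = a_1 = -1
y_2 = S_1(2) = 5
t_q=1 is in segment 0 (τ=1); S_0(τ)=1/16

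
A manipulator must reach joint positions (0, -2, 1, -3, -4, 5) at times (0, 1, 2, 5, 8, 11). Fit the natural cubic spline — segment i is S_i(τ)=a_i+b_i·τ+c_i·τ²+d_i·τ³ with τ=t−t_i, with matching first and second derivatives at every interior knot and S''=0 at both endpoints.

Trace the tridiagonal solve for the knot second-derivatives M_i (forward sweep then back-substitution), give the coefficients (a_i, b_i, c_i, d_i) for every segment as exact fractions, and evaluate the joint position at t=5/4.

  seg 0: a=0 b=-4319/1251 c=0 d=1817/1251
  seg 1: a=-2 b=1132/1251 c=1817/417 d=-2830/1251
  seg 2: a=1 b=3544/1251 c=-1013/417 d=3905/11259
  seg 3: a=-3 b=-2975/1251 c=866/1251 d=-40/11259
  seg 4: a=-4 b=2101/1251 c=826/1251 d=-826/11259
S(5/4) = -20507/13344

Δ: Δ0=-2, Δ1=3, Δ2=-4/3, Δ3=-1/3, Δ4=3
row 1: diag=4, rhs=30; c'=1/4, d'=15/2
row 2: denom=8−1·1/4=31/4; d'=(-26−1·15/2)/(31/4)=-134/31
row 3: denom=12−3·12/31=336/31; d'=(6−3·-134/31)/(336/31)=7/4
row 4: denom=12−3·31/112=1251/112; d'=(20−3·7/4)/(1251/112)=1652/1251
back: M4=1652/1251
back: M3=7/4−31/112·1652/1251=1732/1251
back: M2=-134/31−12/31·1732/1251=-2026/417
back: M1=15/2−1/4·-2026/417=3634/417
M: M0=0, M1=3634/417, M2=-2026/417, M3=1732/1251, M4=1652/1251, M5=0
seg 0: a=0, c=M0/2=0, d=(M1−M0)/(6·1)=1817/1251, b=Δ0−h0·(2M0+M1)/6=-4319/1251
seg 1: a=-2, c=M1/2=1817/417, d=(M2−M1)/(6·1)=-2830/1251, b=Δ1−h1·(2M1+M2)/6=1132/1251
seg 2: a=1, c=M2/2=-1013/417, d=(M3−M2)/(6·3)=3905/11259, b=Δ2−h2·(2M2+M3)/6=3544/1251
seg 3: a=-3, c=M3/2=866/1251, d=(M4−M3)/(6·3)=-40/11259, b=Δ3−h3·(2M3+M4)/6=-2975/1251
seg 4: a=-4, c=M4/2=826/1251, d=(M5−M4)/(6·3)=-826/11259, b=Δ4−h4·(2M4+M5)/6=2101/1251
t_q=5/4 → seg 1, τ=1/4; S=-2+1132/1251·τ+1817/417·τ²+-2830/1251·τ³=-20507/13344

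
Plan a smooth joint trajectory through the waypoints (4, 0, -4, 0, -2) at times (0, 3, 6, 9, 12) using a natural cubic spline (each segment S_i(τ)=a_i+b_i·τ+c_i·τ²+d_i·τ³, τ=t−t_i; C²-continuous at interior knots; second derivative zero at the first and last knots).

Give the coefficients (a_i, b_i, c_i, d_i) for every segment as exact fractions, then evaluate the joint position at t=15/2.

Δ: Δ0=-4/3, Δ1=-4/3, Δ2=4/3, Δ3=-2/3
row 1: diag=12, rhs=0; c'=1/4, d'=0
row 2: denom=12−3·1/4=45/4; d'=(16−3·0)/(45/4)=64/45
row 3: denom=12−3·4/15=56/5; d'=(-12−3·64/45)/(56/5)=-61/42
back: M3=-61/42
back: M2=64/45−4/15·-61/42=38/21
back: M1=0−1/4·38/21=-19/42
M: M0=0, M1=-19/42, M2=38/21, M3=-61/42, M4=0
seg 0: a=4, c=M0/2=0, d=(M1−M0)/(6·3)=-19/756, b=Δ0−h0·(2M0+M1)/6=-31/28
seg 1: a=0, c=M1/2=-19/84, d=(M2−M1)/(6·3)=95/756, b=Δ1−h1·(2M1+M2)/6=-25/14
seg 2: a=-4, c=M2/2=19/21, d=(M3−M2)/(6·3)=-137/756, b=Δ2−h2·(2M2+M3)/6=1/4
seg 3: a=0, c=M3/2=-61/84, d=(M4−M3)/(6·3)=61/756, b=Δ3−h3·(2M3+M4)/6=11/14
t_q=15/2 → seg 2, τ=3/2; S=-4+1/4·τ+19/21·τ²+-137/756·τ³=-493/224

  seg 0: a=4 b=-31/28 c=0 d=-19/756
  seg 1: a=0 b=-25/14 c=-19/84 d=95/756
  seg 2: a=-4 b=1/4 c=19/21 d=-137/756
  seg 3: a=0 b=11/14 c=-61/84 d=61/756
S(15/2) = -493/224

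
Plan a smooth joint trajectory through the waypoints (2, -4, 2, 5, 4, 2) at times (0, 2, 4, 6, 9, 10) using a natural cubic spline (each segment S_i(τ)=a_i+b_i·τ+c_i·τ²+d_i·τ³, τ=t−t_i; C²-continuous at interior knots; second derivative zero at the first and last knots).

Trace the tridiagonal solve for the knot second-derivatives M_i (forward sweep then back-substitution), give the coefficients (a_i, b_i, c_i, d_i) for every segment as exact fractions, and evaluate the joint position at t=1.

Δ: Δ0=-3, Δ1=3, Δ2=3/2, Δ3=-1/3, Δ4=-2
row 1: diag=8, rhs=36; c'=1/4, d'=9/2
row 2: denom=8−2·1/4=15/2; d'=(-9−2·9/2)/(15/2)=-12/5
row 3: denom=10−2·4/15=142/15; d'=(-11−2·-12/5)/(142/15)=-93/142
row 4: denom=8−3·45/142=1001/142; d'=(-10−3·-93/142)/(1001/142)=-163/143
back: M4=-163/143
back: M3=-93/142−45/142·-163/143=-42/143
back: M2=-12/5−4/15·-42/143=-332/143
back: M1=9/2−1/4·-332/143=1453/286
M: M0=0, M1=1453/286, M2=-332/143, M3=-42/143, M4=-163/143, M5=0
seg 0: a=2, c=M0/2=0, d=(M1−M0)/(6·2)=1453/3432, b=Δ0−h0·(2M0+M1)/6=-4027/858
seg 1: a=-4, c=M1/2=1453/572, d=(M2−M1)/(6·2)=-2117/3432, b=Δ1−h1·(2M1+M2)/6=166/429
seg 2: a=2, c=M2/2=-166/143, d=(M3−M2)/(6·2)=145/858, b=Δ2−h2·(2M2+M3)/6=2699/858
seg 3: a=5, c=M3/2=-21/143, d=(M4−M3)/(6·3)=-11/234, b=Δ3−h3·(2M3+M4)/6=35/66
seg 4: a=4, c=M4/2=-163/286, d=(M5−M4)/(6·1)=163/858, b=Δ4−h4·(2M4+M5)/6=-695/429
t_q=1 → seg 0, τ=1; S=2+-4027/858·τ+0·τ²+1453/3432·τ³=-2597/1144

  seg 0: a=2 b=-4027/858 c=0 d=1453/3432
  seg 1: a=-4 b=166/429 c=1453/572 d=-2117/3432
  seg 2: a=2 b=2699/858 c=-166/143 d=145/858
  seg 3: a=5 b=35/66 c=-21/143 d=-11/234
  seg 4: a=4 b=-695/429 c=-163/286 d=163/858
S(1) = -2597/1144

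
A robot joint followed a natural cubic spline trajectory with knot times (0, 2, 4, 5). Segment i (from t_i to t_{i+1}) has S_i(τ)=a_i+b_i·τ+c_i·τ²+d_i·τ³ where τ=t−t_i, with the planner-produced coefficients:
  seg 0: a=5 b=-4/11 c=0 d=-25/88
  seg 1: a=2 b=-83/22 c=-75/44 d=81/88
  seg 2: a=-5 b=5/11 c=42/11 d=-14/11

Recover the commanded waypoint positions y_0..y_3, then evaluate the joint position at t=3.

y_0 = S_0(0) = a_0 = 5
y_1 = S_1(0) = a_1 = 2
y_2 = S_2(0) = a_2 = -5
y_3 = S_2(1) = -2
t_q=3 is in segment 1 (τ=1); S_1(τ)=-225/88

y_0=5 y_1=2 y_2=-5 y_3=-2
S(3) = -225/88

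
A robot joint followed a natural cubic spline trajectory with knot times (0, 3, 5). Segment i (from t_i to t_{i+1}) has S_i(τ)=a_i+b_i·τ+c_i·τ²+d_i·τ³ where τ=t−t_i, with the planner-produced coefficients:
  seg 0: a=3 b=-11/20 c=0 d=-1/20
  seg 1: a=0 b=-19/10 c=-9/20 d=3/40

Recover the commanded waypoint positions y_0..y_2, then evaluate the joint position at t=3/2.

y_0 = S_0(0) = a_0 = 3
y_1 = S_1(0) = a_1 = 0
y_2 = S_1(2) = -5
t_q=3/2 is in segment 0 (τ=3/2); S_0(τ)=321/160

y_0=3 y_1=0 y_2=-5
S(3/2) = 321/160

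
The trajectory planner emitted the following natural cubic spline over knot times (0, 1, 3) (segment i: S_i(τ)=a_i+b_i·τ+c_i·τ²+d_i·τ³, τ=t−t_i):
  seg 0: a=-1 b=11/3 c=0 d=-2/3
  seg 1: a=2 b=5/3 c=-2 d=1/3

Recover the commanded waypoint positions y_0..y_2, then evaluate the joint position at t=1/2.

y_0=-1 y_1=2 y_2=0
S(1/2) = 3/4

y_0 = S_0(0) = a_0 = -1
y_1 = S_1(0) = a_1 = 2
y_2 = S_1(2) = 0
t_q=1/2 is in segment 0 (τ=1/2); S_0(τ)=3/4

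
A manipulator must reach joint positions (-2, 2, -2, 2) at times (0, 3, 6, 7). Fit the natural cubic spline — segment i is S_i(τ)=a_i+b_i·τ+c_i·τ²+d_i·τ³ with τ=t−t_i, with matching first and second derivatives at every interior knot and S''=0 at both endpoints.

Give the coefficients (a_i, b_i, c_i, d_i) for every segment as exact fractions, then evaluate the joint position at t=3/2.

Δ: Δ0=4/3, Δ1=-4/3, Δ2=4
row 1: diag=12, rhs=-16; c'=1/4, d'=-4/3
row 2: denom=8−3·1/4=29/4; d'=(32−3·-4/3)/(29/4)=144/29
back: M2=144/29
back: M1=-4/3−1/4·144/29=-224/87
M: M0=0, M1=-224/87, M2=144/29, M3=0
seg 0: a=-2, c=M0/2=0, d=(M1−M0)/(6·3)=-112/783, b=Δ0−h0·(2M0+M1)/6=76/29
seg 1: a=2, c=M1/2=-112/87, d=(M2−M1)/(6·3)=328/783, b=Δ1−h1·(2M1+M2)/6=-36/29
seg 2: a=-2, c=M2/2=72/29, d=(M3−M2)/(6·1)=-24/29, b=Δ2−h2·(2M2+M3)/6=68/29
t_q=3/2 → seg 0, τ=3/2; S=-2+76/29·τ+0·τ²+-112/783·τ³=42/29

  seg 0: a=-2 b=76/29 c=0 d=-112/783
  seg 1: a=2 b=-36/29 c=-112/87 d=328/783
  seg 2: a=-2 b=68/29 c=72/29 d=-24/29
S(3/2) = 42/29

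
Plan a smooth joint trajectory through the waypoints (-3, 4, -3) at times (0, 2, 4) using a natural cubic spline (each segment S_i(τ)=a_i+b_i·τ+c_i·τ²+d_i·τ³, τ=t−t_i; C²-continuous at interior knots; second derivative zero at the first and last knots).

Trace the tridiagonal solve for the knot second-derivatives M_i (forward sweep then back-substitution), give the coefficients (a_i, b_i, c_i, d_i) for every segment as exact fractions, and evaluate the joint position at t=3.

  seg 0: a=-3 b=21/4 c=0 d=-7/16
  seg 1: a=4 b=0 c=-21/8 d=7/16
S(3) = 29/16

Δ: Δ0=7/2, Δ1=-7/2
row 1: diag=8, rhs=-42; c'=1/4, d'=-21/4
back: M1=-21/4
M: M0=0, M1=-21/4, M2=0
seg 0: a=-3, c=M0/2=0, d=(M1−M0)/(6·2)=-7/16, b=Δ0−h0·(2M0+M1)/6=21/4
seg 1: a=4, c=M1/2=-21/8, d=(M2−M1)/(6·2)=7/16, b=Δ1−h1·(2M1+M2)/6=0
t_q=3 → seg 1, τ=1; S=4+0·τ+-21/8·τ²+7/16·τ³=29/16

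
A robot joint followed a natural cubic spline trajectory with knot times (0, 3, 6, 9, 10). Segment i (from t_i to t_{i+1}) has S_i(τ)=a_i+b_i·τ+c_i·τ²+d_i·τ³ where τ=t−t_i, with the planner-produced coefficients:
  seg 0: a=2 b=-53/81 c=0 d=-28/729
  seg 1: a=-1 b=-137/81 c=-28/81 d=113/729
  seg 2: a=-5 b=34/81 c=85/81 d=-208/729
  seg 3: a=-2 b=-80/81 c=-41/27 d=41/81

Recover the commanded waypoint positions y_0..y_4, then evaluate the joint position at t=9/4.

y_0=2 y_1=-1 y_2=-5 y_3=-2 y_4=-4
S(9/4) = 13/144

y_0 = S_0(0) = a_0 = 2
y_1 = S_1(0) = a_1 = -1
y_2 = S_2(0) = a_2 = -5
y_3 = S_3(0) = a_3 = -2
y_4 = S_3(1) = -4
t_q=9/4 is in segment 0 (τ=9/4); S_0(τ)=13/144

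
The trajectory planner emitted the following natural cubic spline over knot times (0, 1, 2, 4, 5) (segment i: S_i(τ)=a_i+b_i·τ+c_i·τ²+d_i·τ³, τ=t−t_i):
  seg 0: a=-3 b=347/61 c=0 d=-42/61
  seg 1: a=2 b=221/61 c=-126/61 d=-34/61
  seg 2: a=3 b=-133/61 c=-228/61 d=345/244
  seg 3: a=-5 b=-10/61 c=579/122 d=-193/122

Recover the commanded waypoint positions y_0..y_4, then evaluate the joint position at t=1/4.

y_0=-3 y_1=2 y_2=3 y_3=-5 y_4=-2
S(1/4) = -3101/1952

y_0 = S_0(0) = a_0 = -3
y_1 = S_1(0) = a_1 = 2
y_2 = S_2(0) = a_2 = 3
y_3 = S_3(0) = a_3 = -5
y_4 = S_3(1) = -2
t_q=1/4 is in segment 0 (τ=1/4); S_0(τ)=-3101/1952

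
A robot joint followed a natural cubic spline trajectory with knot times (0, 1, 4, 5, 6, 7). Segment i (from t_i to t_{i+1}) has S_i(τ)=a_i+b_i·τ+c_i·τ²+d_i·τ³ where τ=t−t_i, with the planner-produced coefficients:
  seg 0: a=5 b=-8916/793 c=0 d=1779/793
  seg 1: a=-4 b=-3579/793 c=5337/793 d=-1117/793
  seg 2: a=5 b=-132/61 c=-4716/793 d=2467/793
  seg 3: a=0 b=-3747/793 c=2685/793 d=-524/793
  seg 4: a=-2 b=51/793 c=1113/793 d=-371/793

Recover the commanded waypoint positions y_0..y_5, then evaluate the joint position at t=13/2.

y_0=5 y_1=-4 y_2=5 y_3=0 y_4=-2 y_5=-1
S(13/2) = -10629/6344

y_0 = S_0(0) = a_0 = 5
y_1 = S_1(0) = a_1 = -4
y_2 = S_2(0) = a_2 = 5
y_3 = S_3(0) = a_3 = 0
y_4 = S_4(0) = a_4 = -2
y_5 = S_4(1) = -1
t_q=13/2 is in segment 4 (τ=1/2); S_4(τ)=-10629/6344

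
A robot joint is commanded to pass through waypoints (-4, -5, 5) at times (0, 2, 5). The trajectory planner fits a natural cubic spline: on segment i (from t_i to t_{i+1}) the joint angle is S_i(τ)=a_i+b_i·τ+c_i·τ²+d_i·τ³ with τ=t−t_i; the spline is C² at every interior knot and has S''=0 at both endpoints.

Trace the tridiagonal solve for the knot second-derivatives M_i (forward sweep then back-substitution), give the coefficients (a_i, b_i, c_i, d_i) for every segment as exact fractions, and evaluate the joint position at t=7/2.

Δ: Δ0=-1/2, Δ1=10/3
row 1: diag=10, rhs=23; c'=3/10, d'=23/10
back: M1=23/10
M: M0=0, M1=23/10, M2=0
seg 0: a=-4, c=M0/2=0, d=(M1−M0)/(6·2)=23/120, b=Δ0−h0·(2M0+M1)/6=-19/15
seg 1: a=-5, c=M1/2=23/20, d=(M2−M1)/(6·3)=-23/180, b=Δ1−h1·(2M1+M2)/6=31/30
t_q=7/2 → seg 1, τ=3/2; S=-5+31/30·τ+23/20·τ²+-23/180·τ³=-207/160

  seg 0: a=-4 b=-19/15 c=0 d=23/120
  seg 1: a=-5 b=31/30 c=23/20 d=-23/180
S(7/2) = -207/160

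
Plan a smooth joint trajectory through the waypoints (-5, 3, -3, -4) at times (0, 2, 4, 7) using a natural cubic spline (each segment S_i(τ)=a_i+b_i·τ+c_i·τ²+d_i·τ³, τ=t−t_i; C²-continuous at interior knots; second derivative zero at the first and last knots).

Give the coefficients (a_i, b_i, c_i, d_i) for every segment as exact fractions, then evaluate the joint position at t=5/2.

  seg 0: a=-5 b=341/57 c=0 d=-113/228
  seg 1: a=3 b=2/57 c=-113/38 d=83/114
  seg 2: a=-3 b=-178/57 c=53/38 d=-53/342
S(5/2) = 719/304

Δ: Δ0=4, Δ1=-3, Δ2=-1/3
row 1: diag=8, rhs=-42; c'=1/4, d'=-21/4
row 2: denom=10−2·1/4=19/2; d'=(16−2·-21/4)/(19/2)=53/19
back: M2=53/19
back: M1=-21/4−1/4·53/19=-113/19
M: M0=0, M1=-113/19, M2=53/19, M3=0
seg 0: a=-5, c=M0/2=0, d=(M1−M0)/(6·2)=-113/228, b=Δ0−h0·(2M0+M1)/6=341/57
seg 1: a=3, c=M1/2=-113/38, d=(M2−M1)/(6·2)=83/114, b=Δ1−h1·(2M1+M2)/6=2/57
seg 2: a=-3, c=M2/2=53/38, d=(M3−M2)/(6·3)=-53/342, b=Δ2−h2·(2M2+M3)/6=-178/57
t_q=5/2 → seg 1, τ=1/2; S=3+2/57·τ+-113/38·τ²+83/114·τ³=719/304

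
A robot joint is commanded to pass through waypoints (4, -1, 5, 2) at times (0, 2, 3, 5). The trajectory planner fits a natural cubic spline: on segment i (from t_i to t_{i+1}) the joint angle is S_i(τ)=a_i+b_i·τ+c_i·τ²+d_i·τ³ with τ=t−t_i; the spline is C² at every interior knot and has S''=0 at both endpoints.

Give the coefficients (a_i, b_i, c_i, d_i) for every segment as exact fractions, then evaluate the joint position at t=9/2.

Δ: Δ0=-5/2, Δ1=6, Δ2=-3/2
row 1: diag=6, rhs=51; c'=1/6, d'=17/2
row 2: denom=6−1·1/6=35/6; d'=(-45−1·17/2)/(35/6)=-321/35
back: M2=-321/35
back: M1=17/2−1/6·-321/35=351/35
M: M0=0, M1=351/35, M2=-321/35, M3=0
seg 0: a=4, c=M0/2=0, d=(M1−M0)/(6·2)=117/140, b=Δ0−h0·(2M0+M1)/6=-409/70
seg 1: a=-1, c=M1/2=351/70, d=(M2−M1)/(6·1)=-16/5, b=Δ1−h1·(2M1+M2)/6=293/70
seg 2: a=5, c=M2/2=-321/70, d=(M3−M2)/(6·2)=107/140, b=Δ2−h2·(2M2+M3)/6=323/70
t_q=9/2 → seg 2, τ=3/2; S=5+323/70·τ+-321/70·τ²+107/140·τ³=937/224

  seg 0: a=4 b=-409/70 c=0 d=117/140
  seg 1: a=-1 b=293/70 c=351/70 d=-16/5
  seg 2: a=5 b=323/70 c=-321/70 d=107/140
S(9/2) = 937/224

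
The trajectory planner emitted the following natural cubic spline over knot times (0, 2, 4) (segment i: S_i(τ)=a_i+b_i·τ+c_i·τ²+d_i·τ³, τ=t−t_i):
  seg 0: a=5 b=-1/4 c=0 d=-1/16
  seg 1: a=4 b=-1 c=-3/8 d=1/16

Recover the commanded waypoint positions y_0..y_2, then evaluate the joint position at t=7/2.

y_0=5 y_1=4 y_2=1
S(7/2) = 239/128

y_0 = S_0(0) = a_0 = 5
y_1 = S_1(0) = a_1 = 4
y_2 = S_1(2) = 1
t_q=7/2 is in segment 1 (τ=3/2); S_1(τ)=239/128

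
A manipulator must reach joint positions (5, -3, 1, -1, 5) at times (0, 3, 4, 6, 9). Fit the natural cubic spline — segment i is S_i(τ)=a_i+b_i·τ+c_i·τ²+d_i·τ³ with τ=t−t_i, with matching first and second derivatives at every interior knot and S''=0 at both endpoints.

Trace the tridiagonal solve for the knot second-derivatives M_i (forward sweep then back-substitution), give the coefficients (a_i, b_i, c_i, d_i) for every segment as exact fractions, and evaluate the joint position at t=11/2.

  seg 0: a=5 b=-1228/219 c=0 d=644/1971
  seg 1: a=-3 b=704/219 c=644/219 d=-472/219
  seg 2: a=1 b=192/73 c=-772/219 d=749/876
  seg 3: a=-1 b=-265/219 c=703/438 d=-703/3942
S(11/2) = -235/2336

Δ: Δ0=-8/3, Δ1=4, Δ2=-1, Δ3=2
row 1: diag=8, rhs=40; c'=1/8, d'=5
row 2: denom=6−1·1/8=47/8; d'=(-30−1·5)/(47/8)=-280/47
row 3: denom=10−2·16/47=438/47; d'=(18−2·-280/47)/(438/47)=703/219
back: M3=703/219
back: M2=-280/47−16/47·703/219=-1544/219
back: M1=5−1/8·-1544/219=1288/219
M: M0=0, M1=1288/219, M2=-1544/219, M3=703/219, M4=0
seg 0: a=5, c=M0/2=0, d=(M1−M0)/(6·3)=644/1971, b=Δ0−h0·(2M0+M1)/6=-1228/219
seg 1: a=-3, c=M1/2=644/219, d=(M2−M1)/(6·1)=-472/219, b=Δ1−h1·(2M1+M2)/6=704/219
seg 2: a=1, c=M2/2=-772/219, d=(M3−M2)/(6·2)=749/876, b=Δ2−h2·(2M2+M3)/6=192/73
seg 3: a=-1, c=M3/2=703/438, d=(M4−M3)/(6·3)=-703/3942, b=Δ3−h3·(2M3+M4)/6=-265/219
t_q=11/2 → seg 2, τ=3/2; S=1+192/73·τ+-772/219·τ²+749/876·τ³=-235/2336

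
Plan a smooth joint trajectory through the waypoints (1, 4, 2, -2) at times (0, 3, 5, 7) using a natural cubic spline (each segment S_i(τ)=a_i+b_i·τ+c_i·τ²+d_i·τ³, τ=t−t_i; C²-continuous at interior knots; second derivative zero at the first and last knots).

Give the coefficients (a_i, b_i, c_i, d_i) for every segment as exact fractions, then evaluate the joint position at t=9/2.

  seg 0: a=1 b=59/38 c=0 d=-7/114
  seg 1: a=4 b=-2/19 c=-21/38 d=1/19
  seg 2: a=2 b=-32/19 c=-9/38 d=3/76
S(9/2) = 211/76

Δ: Δ0=1, Δ1=-1, Δ2=-2
row 1: diag=10, rhs=-12; c'=1/5, d'=-6/5
row 2: denom=8−2·1/5=38/5; d'=(-6−2·-6/5)/(38/5)=-9/19
back: M2=-9/19
back: M1=-6/5−1/5·-9/19=-21/19
M: M0=0, M1=-21/19, M2=-9/19, M3=0
seg 0: a=1, c=M0/2=0, d=(M1−M0)/(6·3)=-7/114, b=Δ0−h0·(2M0+M1)/6=59/38
seg 1: a=4, c=M1/2=-21/38, d=(M2−M1)/(6·2)=1/19, b=Δ1−h1·(2M1+M2)/6=-2/19
seg 2: a=2, c=M2/2=-9/38, d=(M3−M2)/(6·2)=3/76, b=Δ2−h2·(2M2+M3)/6=-32/19
t_q=9/2 → seg 1, τ=3/2; S=4+-2/19·τ+-21/38·τ²+1/19·τ³=211/76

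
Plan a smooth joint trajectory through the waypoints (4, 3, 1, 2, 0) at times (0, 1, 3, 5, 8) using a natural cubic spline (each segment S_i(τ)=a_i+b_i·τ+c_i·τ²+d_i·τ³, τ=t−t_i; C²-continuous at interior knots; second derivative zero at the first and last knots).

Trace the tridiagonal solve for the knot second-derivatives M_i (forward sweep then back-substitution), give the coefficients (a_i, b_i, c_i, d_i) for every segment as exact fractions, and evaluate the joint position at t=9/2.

Δ: Δ0=-1, Δ1=-1, Δ2=1/2, Δ3=-2/3
row 1: diag=6, rhs=0; c'=1/3, d'=0
row 2: denom=8−2·1/3=22/3; d'=(9−2·0)/(22/3)=27/22
row 3: denom=10−2·3/11=104/11; d'=(-7−2·27/22)/(104/11)=-1
back: M3=-1
back: M2=27/22−3/11·-1=3/2
back: M1=0−1/3·3/2=-1/2
M: M0=0, M1=-1/2, M2=3/2, M3=-1, M4=0
seg 0: a=4, c=M0/2=0, d=(M1−M0)/(6·1)=-1/12, b=Δ0−h0·(2M0+M1)/6=-11/12
seg 1: a=3, c=M1/2=-1/4, d=(M2−M1)/(6·2)=1/6, b=Δ1−h1·(2M1+M2)/6=-7/6
seg 2: a=1, c=M2/2=3/4, d=(M3−M2)/(6·2)=-5/24, b=Δ2−h2·(2M2+M3)/6=-1/6
seg 3: a=2, c=M3/2=-1/2, d=(M4−M3)/(6·3)=1/18, b=Δ3−h3·(2M3+M4)/6=1/3
t_q=9/2 → seg 2, τ=3/2; S=1+-1/6·τ+3/4·τ²+-5/24·τ³=111/64

  seg 0: a=4 b=-11/12 c=0 d=-1/12
  seg 1: a=3 b=-7/6 c=-1/4 d=1/6
  seg 2: a=1 b=-1/6 c=3/4 d=-5/24
  seg 3: a=2 b=1/3 c=-1/2 d=1/18
S(9/2) = 111/64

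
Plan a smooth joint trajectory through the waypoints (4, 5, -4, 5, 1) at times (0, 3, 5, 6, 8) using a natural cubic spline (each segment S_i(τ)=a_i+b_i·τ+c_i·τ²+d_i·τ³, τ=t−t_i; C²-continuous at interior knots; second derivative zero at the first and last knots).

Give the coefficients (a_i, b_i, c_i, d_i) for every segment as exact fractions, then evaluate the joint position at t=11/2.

  seg 0: a=4 b=43/12 c=0 d=-13/36
  seg 1: a=5 b=-37/6 c=-13/4 d=49/24
  seg 2: a=-4 b=16/3 c=9 d=-16/3
  seg 3: a=5 b=22/3 c=-7 d=7/6
S(11/2) = 1/4

Δ: Δ0=1/3, Δ1=-9/2, Δ2=9, Δ3=-2
row 1: diag=10, rhs=-29; c'=1/5, d'=-29/10
row 2: denom=6−2·1/5=28/5; d'=(81−2·-29/10)/(28/5)=31/2
row 3: denom=6−1·5/28=163/28; d'=(-66−1·31/2)/(163/28)=-14
back: M3=-14
back: M2=31/2−5/28·-14=18
back: M1=-29/10−1/5·18=-13/2
M: M0=0, M1=-13/2, M2=18, M3=-14, M4=0
seg 0: a=4, c=M0/2=0, d=(M1−M0)/(6·3)=-13/36, b=Δ0−h0·(2M0+M1)/6=43/12
seg 1: a=5, c=M1/2=-13/4, d=(M2−M1)/(6·2)=49/24, b=Δ1−h1·(2M1+M2)/6=-37/6
seg 2: a=-4, c=M2/2=9, d=(M3−M2)/(6·1)=-16/3, b=Δ2−h2·(2M2+M3)/6=16/3
seg 3: a=5, c=M3/2=-7, d=(M4−M3)/(6·2)=7/6, b=Δ3−h3·(2M3+M4)/6=22/3
t_q=11/2 → seg 2, τ=1/2; S=-4+16/3·τ+9·τ²+-16/3·τ³=1/4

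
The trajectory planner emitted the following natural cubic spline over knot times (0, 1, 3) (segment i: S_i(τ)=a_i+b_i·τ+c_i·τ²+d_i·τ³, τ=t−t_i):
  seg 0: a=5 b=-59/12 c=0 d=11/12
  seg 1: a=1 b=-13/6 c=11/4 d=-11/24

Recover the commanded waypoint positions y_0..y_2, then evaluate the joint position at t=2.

y_0=5 y_1=1 y_2=4
S(2) = 9/8

y_0 = S_0(0) = a_0 = 5
y_1 = S_1(0) = a_1 = 1
y_2 = S_1(2) = 4
t_q=2 is in segment 1 (τ=1); S_1(τ)=9/8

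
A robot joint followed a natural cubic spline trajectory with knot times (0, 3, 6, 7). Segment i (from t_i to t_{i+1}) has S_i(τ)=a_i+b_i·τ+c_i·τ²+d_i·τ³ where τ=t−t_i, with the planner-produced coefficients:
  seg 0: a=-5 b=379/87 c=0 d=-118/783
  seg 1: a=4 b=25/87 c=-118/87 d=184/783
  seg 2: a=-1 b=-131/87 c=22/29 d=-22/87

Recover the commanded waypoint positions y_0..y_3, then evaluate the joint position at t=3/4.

y_0 = S_0(0) = a_0 = -5
y_1 = S_1(0) = a_1 = 4
y_2 = S_2(0) = a_2 = -1
y_3 = S_2(1) = -2
t_q=3/4 is in segment 0 (τ=3/4); S_0(τ)=-1667/928

y_0=-5 y_1=4 y_2=-1 y_3=-2
S(3/4) = -1667/928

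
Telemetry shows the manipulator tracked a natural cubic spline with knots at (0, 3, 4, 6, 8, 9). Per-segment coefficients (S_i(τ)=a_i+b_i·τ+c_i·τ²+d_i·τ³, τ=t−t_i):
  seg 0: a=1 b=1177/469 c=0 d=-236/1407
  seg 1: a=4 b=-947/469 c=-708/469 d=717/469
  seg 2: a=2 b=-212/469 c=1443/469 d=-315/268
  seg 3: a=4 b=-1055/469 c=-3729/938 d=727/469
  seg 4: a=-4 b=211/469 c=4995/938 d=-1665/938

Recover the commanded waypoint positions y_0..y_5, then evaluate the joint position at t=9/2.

y_0 = S_0(0) = a_0 = 1
y_1 = S_1(0) = a_1 = 4
y_2 = S_2(0) = a_2 = 2
y_3 = S_3(0) = a_3 = 4
y_4 = S_4(0) = a_4 = -4
y_5 = S_4(1) = 0
t_q=9/2 is in segment 2 (τ=1/2); S_2(τ)=35963/15008

y_0=1 y_1=4 y_2=2 y_3=4 y_4=-4 y_5=0
S(9/2) = 35963/15008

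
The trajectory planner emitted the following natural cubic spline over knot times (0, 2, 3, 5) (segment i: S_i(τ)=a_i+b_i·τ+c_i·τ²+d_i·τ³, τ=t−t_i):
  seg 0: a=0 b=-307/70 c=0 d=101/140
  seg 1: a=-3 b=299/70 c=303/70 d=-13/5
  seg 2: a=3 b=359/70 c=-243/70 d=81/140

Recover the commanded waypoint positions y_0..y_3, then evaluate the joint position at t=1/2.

y_0=0 y_1=-3 y_2=3 y_3=4
S(1/2) = -471/224

y_0 = S_0(0) = a_0 = 0
y_1 = S_1(0) = a_1 = -3
y_2 = S_2(0) = a_2 = 3
y_3 = S_2(2) = 4
t_q=1/2 is in segment 0 (τ=1/2); S_0(τ)=-471/224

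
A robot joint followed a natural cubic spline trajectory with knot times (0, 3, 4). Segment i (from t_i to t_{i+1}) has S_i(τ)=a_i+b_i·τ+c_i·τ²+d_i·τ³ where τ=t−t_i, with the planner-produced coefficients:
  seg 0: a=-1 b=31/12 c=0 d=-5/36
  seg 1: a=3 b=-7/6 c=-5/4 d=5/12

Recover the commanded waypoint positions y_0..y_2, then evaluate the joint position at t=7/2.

y_0 = S_0(0) = a_0 = -1
y_1 = S_1(0) = a_1 = 3
y_2 = S_1(1) = 1
t_q=7/2 is in segment 1 (τ=1/2); S_1(τ)=69/32

y_0=-1 y_1=3 y_2=1
S(7/2) = 69/32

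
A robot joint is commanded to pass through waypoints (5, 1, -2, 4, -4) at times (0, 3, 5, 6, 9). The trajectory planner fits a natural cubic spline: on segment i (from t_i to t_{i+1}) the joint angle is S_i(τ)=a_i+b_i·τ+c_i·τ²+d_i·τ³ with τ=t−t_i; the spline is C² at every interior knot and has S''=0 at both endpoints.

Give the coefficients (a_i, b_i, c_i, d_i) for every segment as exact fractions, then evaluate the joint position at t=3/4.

  seg 0: a=5 b=-99/292 c=0 d=-871/7884
  seg 1: a=1 b=-485/146 c=-871/876 d=1669/1752
  seg 2: a=-2 b=905/219 c=1034/219 d=-625/219
  seg 3: a=4 b=366/73 c=-841/219 d=841/1971
S(3/4) = 87817/18688

Δ: Δ0=-4/3, Δ1=-3/2, Δ2=6, Δ3=-8/3
row 1: diag=10, rhs=-1; c'=1/5, d'=-1/10
row 2: denom=6−2·1/5=28/5; d'=(45−2·-1/10)/(28/5)=113/14
row 3: denom=8−1·5/28=219/28; d'=(-52−1·113/14)/(219/28)=-1682/219
back: M3=-1682/219
back: M2=113/14−5/28·-1682/219=2068/219
back: M1=-1/10−1/5·2068/219=-871/438
M: M0=0, M1=-871/438, M2=2068/219, M3=-1682/219, M4=0
seg 0: a=5, c=M0/2=0, d=(M1−M0)/(6·3)=-871/7884, b=Δ0−h0·(2M0+M1)/6=-99/292
seg 1: a=1, c=M1/2=-871/876, d=(M2−M1)/(6·2)=1669/1752, b=Δ1−h1·(2M1+M2)/6=-485/146
seg 2: a=-2, c=M2/2=1034/219, d=(M3−M2)/(6·1)=-625/219, b=Δ2−h2·(2M2+M3)/6=905/219
seg 3: a=4, c=M3/2=-841/219, d=(M4−M3)/(6·3)=841/1971, b=Δ3−h3·(2M3+M4)/6=366/73
t_q=3/4 → seg 0, τ=3/4; S=5+-99/292·τ+0·τ²+-871/7884·τ³=87817/18688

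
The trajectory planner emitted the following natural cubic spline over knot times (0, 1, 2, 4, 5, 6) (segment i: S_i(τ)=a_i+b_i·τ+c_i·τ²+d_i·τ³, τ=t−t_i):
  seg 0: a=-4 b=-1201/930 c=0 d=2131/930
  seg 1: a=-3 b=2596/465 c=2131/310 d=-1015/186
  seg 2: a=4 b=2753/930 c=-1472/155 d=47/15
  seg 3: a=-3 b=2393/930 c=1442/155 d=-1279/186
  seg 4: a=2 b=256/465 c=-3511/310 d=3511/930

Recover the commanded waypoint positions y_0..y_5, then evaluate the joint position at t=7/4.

y_0 = S_0(0) = a_0 = -4
y_1 = S_1(0) = a_1 = -3
y_2 = S_2(0) = a_2 = 4
y_3 = S_3(0) = a_3 = -3
y_4 = S_4(0) = a_4 = 2
y_5 = S_4(1) = -5
t_q=7/4 is in segment 1 (τ=3/4); S_1(τ)=54593/19840

y_0=-4 y_1=-3 y_2=4 y_3=-3 y_4=2 y_5=-5
S(7/4) = 54593/19840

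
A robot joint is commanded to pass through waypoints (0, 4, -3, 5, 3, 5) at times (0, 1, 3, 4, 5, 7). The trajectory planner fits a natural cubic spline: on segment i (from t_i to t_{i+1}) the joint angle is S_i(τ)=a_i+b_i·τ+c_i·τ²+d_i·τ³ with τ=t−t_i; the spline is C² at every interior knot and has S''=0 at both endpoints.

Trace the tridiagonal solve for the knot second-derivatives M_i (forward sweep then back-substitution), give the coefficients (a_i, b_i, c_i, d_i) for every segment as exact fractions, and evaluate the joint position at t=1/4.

  seg 0: a=0 b=127/20 c=0 d=-47/20
  seg 1: a=4 b=-7/10 c=-141/20 d=113/40
  seg 2: a=-3 b=5 c=99/10 d=-69/10
  seg 3: a=5 b=41/10 c=-54/5 d=47/10
  seg 4: a=3 b=-17/5 c=33/10 d=-11/20
S(1/4) = 397/256

Δ: Δ0=4, Δ1=-7/2, Δ2=8, Δ3=-2, Δ4=1
row 1: diag=6, rhs=-45; c'=1/3, d'=-15/2
row 2: denom=6−2·1/3=16/3; d'=(69−2·-15/2)/(16/3)=63/4
row 3: denom=4−1·3/16=61/16; d'=(-60−1·63/4)/(61/16)=-1212/61
row 4: denom=6−1·16/61=350/61; d'=(18−1·-1212/61)/(350/61)=33/5
back: M4=33/5
back: M3=-1212/61−16/61·33/5=-108/5
back: M2=63/4−3/16·-108/5=99/5
back: M1=-15/2−1/3·99/5=-141/10
M: M0=0, M1=-141/10, M2=99/5, M3=-108/5, M4=33/5, M5=0
seg 0: a=0, c=M0/2=0, d=(M1−M0)/(6·1)=-47/20, b=Δ0−h0·(2M0+M1)/6=127/20
seg 1: a=4, c=M1/2=-141/20, d=(M2−M1)/(6·2)=113/40, b=Δ1−h1·(2M1+M2)/6=-7/10
seg 2: a=-3, c=M2/2=99/10, d=(M3−M2)/(6·1)=-69/10, b=Δ2−h2·(2M2+M3)/6=5
seg 3: a=5, c=M3/2=-54/5, d=(M4−M3)/(6·1)=47/10, b=Δ3−h3·(2M3+M4)/6=41/10
seg 4: a=3, c=M4/2=33/10, d=(M5−M4)/(6·2)=-11/20, b=Δ4−h4·(2M4+M5)/6=-17/5
t_q=1/4 → seg 0, τ=1/4; S=0+127/20·τ+0·τ²+-47/20·τ³=397/256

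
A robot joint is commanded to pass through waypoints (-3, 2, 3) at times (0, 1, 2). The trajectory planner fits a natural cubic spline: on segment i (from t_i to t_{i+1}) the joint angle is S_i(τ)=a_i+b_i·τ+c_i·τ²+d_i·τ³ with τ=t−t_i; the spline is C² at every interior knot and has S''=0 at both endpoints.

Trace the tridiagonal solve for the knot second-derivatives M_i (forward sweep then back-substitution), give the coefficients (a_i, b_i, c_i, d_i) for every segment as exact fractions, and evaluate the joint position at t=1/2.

  seg 0: a=-3 b=6 c=0 d=-1
  seg 1: a=2 b=3 c=-3 d=1
S(1/2) = -1/8

Δ: Δ0=5, Δ1=1
row 1: diag=4, rhs=-24; c'=1/4, d'=-6
back: M1=-6
M: M0=0, M1=-6, M2=0
seg 0: a=-3, c=M0/2=0, d=(M1−M0)/(6·1)=-1, b=Δ0−h0·(2M0+M1)/6=6
seg 1: a=2, c=M1/2=-3, d=(M2−M1)/(6·1)=1, b=Δ1−h1·(2M1+M2)/6=3
t_q=1/2 → seg 0, τ=1/2; S=-3+6·τ+0·τ²+-1·τ³=-1/8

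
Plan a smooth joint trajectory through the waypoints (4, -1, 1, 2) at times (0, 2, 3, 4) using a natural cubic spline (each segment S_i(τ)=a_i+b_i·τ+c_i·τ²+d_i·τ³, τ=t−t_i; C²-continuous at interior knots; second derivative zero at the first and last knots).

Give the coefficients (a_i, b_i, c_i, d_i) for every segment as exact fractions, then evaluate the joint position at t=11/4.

Δ: Δ0=-5/2, Δ1=2, Δ2=1
row 1: diag=6, rhs=27; c'=1/6, d'=9/2
row 2: denom=4−1·1/6=23/6; d'=(-6−1·9/2)/(23/6)=-63/23
back: M2=-63/23
back: M1=9/2−1/6·-63/23=114/23
M: M0=0, M1=114/23, M2=-63/23, M3=0
seg 0: a=4, c=M0/2=0, d=(M1−M0)/(6·2)=19/46, b=Δ0−h0·(2M0+M1)/6=-191/46
seg 1: a=-1, c=M1/2=57/23, d=(M2−M1)/(6·1)=-59/46, b=Δ1−h1·(2M1+M2)/6=37/46
seg 2: a=1, c=M2/2=-63/46, d=(M3−M2)/(6·1)=21/46, b=Δ2−h2·(2M2+M3)/6=44/23
t_q=11/4 → seg 1, τ=3/4; S=-1+37/46·τ+57/23·τ²+-59/46·τ³=1343/2944

  seg 0: a=4 b=-191/46 c=0 d=19/46
  seg 1: a=-1 b=37/46 c=57/23 d=-59/46
  seg 2: a=1 b=44/23 c=-63/46 d=21/46
S(11/4) = 1343/2944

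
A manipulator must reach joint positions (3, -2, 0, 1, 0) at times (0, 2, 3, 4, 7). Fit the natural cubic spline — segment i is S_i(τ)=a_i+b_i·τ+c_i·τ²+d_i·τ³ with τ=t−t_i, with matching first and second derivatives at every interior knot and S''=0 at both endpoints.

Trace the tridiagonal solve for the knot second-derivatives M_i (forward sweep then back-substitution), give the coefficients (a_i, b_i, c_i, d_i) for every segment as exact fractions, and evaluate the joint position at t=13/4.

Δ: Δ0=-5/2, Δ1=2, Δ2=1, Δ3=-1/3
row 1: diag=6, rhs=27; c'=1/6, d'=9/2
row 2: denom=4−1·1/6=23/6; d'=(-6−1·9/2)/(23/6)=-63/23
row 3: denom=8−1·6/23=178/23; d'=(-8−1·-63/23)/(178/23)=-121/178
back: M3=-121/178
back: M2=-63/23−6/23·-121/178=-228/89
back: M1=9/2−1/6·-228/89=877/178
M: M0=0, M1=877/178, M2=-228/89, M3=-121/178, M4=0
seg 0: a=3, c=M0/2=0, d=(M1−M0)/(6·2)=877/2136, b=Δ0−h0·(2M0+M1)/6=-1106/267
seg 1: a=-2, c=M1/2=877/356, d=(M2−M1)/(6·1)=-1333/1068, b=Δ1−h1·(2M1+M2)/6=419/534
seg 2: a=0, c=M2/2=-114/89, d=(M3−M2)/(6·1)=335/1068, b=Δ2−h2·(2M2+M3)/6=2101/1068
seg 3: a=1, c=M3/2=-121/356, d=(M4−M3)/(6·3)=121/3204, b=Δ3−h3·(2M3+M4)/6=185/534
t_q=13/4 → seg 2, τ=1/4; S=0+2101/1068·τ+-114/89·τ²+335/1068·τ³=9493/22784

  seg 0: a=3 b=-1106/267 c=0 d=877/2136
  seg 1: a=-2 b=419/534 c=877/356 d=-1333/1068
  seg 2: a=0 b=2101/1068 c=-114/89 d=335/1068
  seg 3: a=1 b=185/534 c=-121/356 d=121/3204
S(13/4) = 9493/22784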